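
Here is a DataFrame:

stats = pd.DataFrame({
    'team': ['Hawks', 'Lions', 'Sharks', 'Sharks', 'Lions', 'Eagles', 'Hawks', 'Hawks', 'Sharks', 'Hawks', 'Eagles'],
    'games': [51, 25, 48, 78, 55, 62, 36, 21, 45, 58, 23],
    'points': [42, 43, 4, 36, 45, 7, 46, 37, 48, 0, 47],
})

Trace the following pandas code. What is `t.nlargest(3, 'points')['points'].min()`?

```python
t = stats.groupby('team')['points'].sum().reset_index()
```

88

group by team, sum of points:
team
Eagles     54
Hawks     125
Lions      88
Sharks     88
Name: points, dtype: int64
reset_index():
     team  points
0  Eagles      54
1   Hawks     125
2   Lions      88
3  Sharks      88
take 3 rows with largest points:
     team  points
1   Hawks     125
2   Lions      88
3  Sharks      88
min of column 'points' → 88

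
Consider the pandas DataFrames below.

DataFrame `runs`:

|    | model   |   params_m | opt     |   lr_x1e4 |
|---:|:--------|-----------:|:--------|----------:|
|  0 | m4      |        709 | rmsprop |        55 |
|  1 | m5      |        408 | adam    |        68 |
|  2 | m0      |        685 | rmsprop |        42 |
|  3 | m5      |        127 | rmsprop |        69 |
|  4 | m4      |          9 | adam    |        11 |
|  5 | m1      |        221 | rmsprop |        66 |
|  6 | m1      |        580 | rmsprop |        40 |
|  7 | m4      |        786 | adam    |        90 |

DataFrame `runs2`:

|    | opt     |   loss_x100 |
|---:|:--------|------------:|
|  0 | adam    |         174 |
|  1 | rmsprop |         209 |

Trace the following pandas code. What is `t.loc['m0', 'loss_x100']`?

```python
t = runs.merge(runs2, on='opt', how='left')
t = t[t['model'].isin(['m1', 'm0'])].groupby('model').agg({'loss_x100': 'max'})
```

209

merge on 'opt' (how='left') → 8 rows:
  model  params_m      opt  lr_x1e4  loss_x100
0    m4       709  rmsprop       55        209
1    m5       408     adam       68        174
2    m0       685  rmsprop       42        209
3    m5       127  rmsprop       69        209
4    m4         9     adam       11        174
5    m1       221  rmsprop       66        209
6    m1       580  rmsprop       40        209
7    m4       786     adam       90        174
filter rows where model in ['m1', 'm0']:
  model  params_m      opt  lr_x1e4  loss_x100
2    m0       685  rmsprop       42        209
5    m1       221  rmsprop       66        209
6    m1       580  rmsprop       40        209
group by model, max of loss_x100:
       loss_x100
model           
m0           209
m1           209
Then the value at row 'm0', column 'loss_x100': 209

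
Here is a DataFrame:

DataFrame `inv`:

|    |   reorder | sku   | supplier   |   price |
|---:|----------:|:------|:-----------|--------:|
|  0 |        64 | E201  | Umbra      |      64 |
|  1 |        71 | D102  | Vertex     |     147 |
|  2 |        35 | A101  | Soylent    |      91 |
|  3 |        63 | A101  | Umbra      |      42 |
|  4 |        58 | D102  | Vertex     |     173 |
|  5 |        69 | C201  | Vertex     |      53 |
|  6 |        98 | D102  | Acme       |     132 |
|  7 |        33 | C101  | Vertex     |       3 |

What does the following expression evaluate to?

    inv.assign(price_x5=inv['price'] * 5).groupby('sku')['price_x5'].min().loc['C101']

add column price_x5 = inv['price'] * 5:
   reorder   sku supplier  price  price_x5
0       64  E201    Umbra     64       320
1       71  D102   Vertex    147       735
2       35  A101  Soylent     91       455
3       63  A101    Umbra     42       210
4       58  D102   Vertex    173       865
5       69  C201   Vertex     53       265
6       98  D102     Acme    132       660
7       33  C101   Vertex      3        15
group by sku, min of price_x5:
sku
A101    210
C101     15
C201    265
D102    660
E201    320
Name: price_x5, dtype: int64
The value at index 'C101' is 15.

15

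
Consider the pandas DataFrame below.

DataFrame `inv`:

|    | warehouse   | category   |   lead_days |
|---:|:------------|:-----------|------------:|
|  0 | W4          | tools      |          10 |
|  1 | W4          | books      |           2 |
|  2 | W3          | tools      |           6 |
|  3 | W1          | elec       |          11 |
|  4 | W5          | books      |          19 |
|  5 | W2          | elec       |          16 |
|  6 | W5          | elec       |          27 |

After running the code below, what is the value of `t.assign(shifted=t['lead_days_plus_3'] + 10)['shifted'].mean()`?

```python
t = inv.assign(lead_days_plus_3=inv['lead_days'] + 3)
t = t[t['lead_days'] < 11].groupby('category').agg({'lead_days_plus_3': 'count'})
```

11.5

add column lead_days_plus_3 = inv['lead_days'] + 3:
  warehouse category  lead_days  lead_days_plus_3
0        W4    tools         10                13
1        W4    books          2                 5
2        W3    tools          6                 9
3        W1     elec         11                14
4        W5    books         19                22
5        W2     elec         16                19
6        W5     elec         27                30
filter rows where lead_days < 11:
  warehouse category  lead_days  lead_days_plus_3
0        W4    tools         10                13
1        W4    books          2                 5
2        W3    tools          6                 9
group by category, count of lead_days_plus_3:
          lead_days_plus_3
category                  
books                    1
tools                    2
add column shifted = t['lead_days_plus_3'] + 10:
          lead_days_plus_3  shifted
category                           
books                    1       11
tools                    2       12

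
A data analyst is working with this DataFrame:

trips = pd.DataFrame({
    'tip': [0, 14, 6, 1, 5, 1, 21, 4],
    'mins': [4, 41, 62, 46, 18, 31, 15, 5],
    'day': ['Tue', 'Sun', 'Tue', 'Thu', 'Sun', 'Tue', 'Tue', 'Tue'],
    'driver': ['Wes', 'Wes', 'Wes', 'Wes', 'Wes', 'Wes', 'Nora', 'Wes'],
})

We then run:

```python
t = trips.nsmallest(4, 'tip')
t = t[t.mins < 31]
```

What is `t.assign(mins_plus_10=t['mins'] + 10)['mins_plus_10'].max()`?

15

take 4 rows with smallest tip:
   tip  mins  day driver
0    0     4  Tue    Wes
3    1    46  Thu    Wes
5    1    31  Tue    Wes
7    4     5  Tue    Wes
filter rows where mins < 31:
   tip  mins  day driver
0    0     4  Tue    Wes
7    4     5  Tue    Wes
add column mins_plus_10 = t['mins'] + 10:
   tip  mins  day driver  mins_plus_10
0    0     4  Tue    Wes            14
7    4     5  Tue    Wes            15
Hence 15.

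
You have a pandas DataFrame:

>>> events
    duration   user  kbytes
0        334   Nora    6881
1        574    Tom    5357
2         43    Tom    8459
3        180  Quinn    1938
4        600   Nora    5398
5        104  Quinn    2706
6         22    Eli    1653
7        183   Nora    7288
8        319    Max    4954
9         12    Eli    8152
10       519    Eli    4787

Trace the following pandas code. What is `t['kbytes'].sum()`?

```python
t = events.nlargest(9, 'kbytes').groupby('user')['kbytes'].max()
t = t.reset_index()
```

31559

take 9 rows with largest kbytes:
    duration   user  kbytes
2         43    Tom    8459
9         12    Eli    8152
7        183   Nora    7288
0        334   Nora    6881
4        600   Nora    5398
1        574    Tom    5357
8        319    Max    4954
10       519    Eli    4787
5        104  Quinn    2706
group by user, max of kbytes:
user
Eli      8152
Max      4954
Nora     7288
Quinn    2706
Tom      8459
Name: kbytes, dtype: int64
reset_index():
    user  kbytes
0    Eli    8152
1    Max    4954
2   Nora    7288
3  Quinn    2706
4    Tom    8459
sum of column 'kbytes' → 31559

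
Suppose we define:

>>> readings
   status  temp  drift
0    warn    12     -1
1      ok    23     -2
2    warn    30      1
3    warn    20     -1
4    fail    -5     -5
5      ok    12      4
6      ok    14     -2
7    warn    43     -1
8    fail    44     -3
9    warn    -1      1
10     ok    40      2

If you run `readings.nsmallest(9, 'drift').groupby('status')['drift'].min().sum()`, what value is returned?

take 9 rows with smallest drift:
  status  temp  drift
4   fail    -5     -5
8   fail    44     -3
1     ok    23     -2
6     ok    14     -2
0   warn    12     -1
3   warn    20     -1
7   warn    43     -1
2   warn    30      1
9   warn    -1      1
group by status, min of drift:
status
fail   -5
ok     -2
warn   -1
Name: drift, dtype: int64

-8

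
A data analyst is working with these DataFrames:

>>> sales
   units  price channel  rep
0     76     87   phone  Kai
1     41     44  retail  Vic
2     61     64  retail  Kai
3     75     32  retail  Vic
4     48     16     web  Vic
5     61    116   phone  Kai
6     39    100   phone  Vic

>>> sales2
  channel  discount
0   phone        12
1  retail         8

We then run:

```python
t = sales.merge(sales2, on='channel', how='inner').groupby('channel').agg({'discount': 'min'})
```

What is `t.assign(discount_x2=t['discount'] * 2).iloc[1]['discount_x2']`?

merge on 'channel' (how='inner') → 6 rows:
   units  price channel  rep  discount
0     76     87   phone  Kai        12
1     41     44  retail  Vic         8
2     61     64  retail  Kai         8
3     75     32  retail  Vic         8
4     61    116   phone  Kai        12
5     39    100   phone  Vic        12
group by channel, min of discount:
         discount
channel          
phone          12
retail          8
add column discount_x2 = t['discount'] * 2:
         discount  discount_x2
channel                       
phone          12           24
retail          8           16

16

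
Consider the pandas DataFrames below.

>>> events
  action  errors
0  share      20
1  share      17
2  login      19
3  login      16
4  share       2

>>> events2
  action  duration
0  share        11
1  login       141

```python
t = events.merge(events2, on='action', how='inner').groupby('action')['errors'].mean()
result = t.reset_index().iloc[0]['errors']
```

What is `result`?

merge on 'action' (how='inner') → 5 rows:
  action  errors  duration
0  share      20        11
1  share      17        11
2  login      19       141
3  login      16       141
4  share       2        11
group by action, mean of errors:
action
login    17.5
share    13.0
Name: errors, dtype: float64
reset_index():
  action  errors
0  login    17.5
1  share    13.0

17.5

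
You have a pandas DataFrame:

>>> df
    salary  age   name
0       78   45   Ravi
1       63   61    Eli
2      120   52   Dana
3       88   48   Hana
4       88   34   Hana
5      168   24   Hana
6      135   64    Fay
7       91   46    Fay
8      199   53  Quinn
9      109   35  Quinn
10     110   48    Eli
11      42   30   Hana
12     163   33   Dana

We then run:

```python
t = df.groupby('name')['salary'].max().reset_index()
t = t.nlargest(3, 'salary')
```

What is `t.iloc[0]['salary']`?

199

group by name, max of salary:
name
Dana     163
Eli      110
Fay      135
Hana     168
Quinn    199
Ravi      78
Name: salary, dtype: int64
reset_index():
    name  salary
0   Dana     163
1    Eli     110
2    Fay     135
3   Hana     168
4  Quinn     199
5   Ravi      78
take 3 rows with largest salary:
    name  salary
4  Quinn     199
3   Hana     168
0   Dana     163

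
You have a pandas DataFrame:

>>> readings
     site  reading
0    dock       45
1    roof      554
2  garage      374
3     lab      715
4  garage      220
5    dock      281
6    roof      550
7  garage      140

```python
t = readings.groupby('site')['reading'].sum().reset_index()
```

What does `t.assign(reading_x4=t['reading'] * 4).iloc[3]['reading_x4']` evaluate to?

group by site, sum of reading:
site
dock       326
garage     734
lab        715
roof      1104
Name: reading, dtype: int64
reset_index():
     site  reading
0    dock      326
1  garage      734
2     lab      715
3    roof     1104
add column reading_x4 = t['reading'] * 4:
     site  reading  reading_x4
0    dock      326        1304
1  garage      734        2936
2     lab      715        2860
3    roof     1104        4416
So iloc[3]['reading_x4'] = 4416.

4416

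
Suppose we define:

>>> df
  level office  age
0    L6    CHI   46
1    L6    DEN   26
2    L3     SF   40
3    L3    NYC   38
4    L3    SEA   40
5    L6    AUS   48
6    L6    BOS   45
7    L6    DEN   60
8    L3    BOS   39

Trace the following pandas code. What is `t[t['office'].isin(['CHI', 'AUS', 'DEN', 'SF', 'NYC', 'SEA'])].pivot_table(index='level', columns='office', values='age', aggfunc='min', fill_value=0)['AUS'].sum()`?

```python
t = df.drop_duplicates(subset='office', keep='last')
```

drop duplicate office (keep=last):
  level office  age
0    L6    CHI   46
2    L3     SF   40
3    L3    NYC   38
4    L3    SEA   40
5    L6    AUS   48
7    L6    DEN   60
8    L3    BOS   39
filter rows where office in ['CHI', 'AUS', 'DEN', 'SF', 'NYC', 'SEA']:
  level office  age
0    L6    CHI   46
2    L3     SF   40
3    L3    NYC   38
4    L3    SEA   40
5    L6    AUS   48
7    L6    DEN   60
pivot: rows=level, cols=office, min(age):
office  AUS  CHI  DEN  NYC  SEA  SF
level                              
L3        0    0    0   38   40  40
L6       48   46   60    0    0   0
Reading off the sum of column 'AUS', we get 48.

48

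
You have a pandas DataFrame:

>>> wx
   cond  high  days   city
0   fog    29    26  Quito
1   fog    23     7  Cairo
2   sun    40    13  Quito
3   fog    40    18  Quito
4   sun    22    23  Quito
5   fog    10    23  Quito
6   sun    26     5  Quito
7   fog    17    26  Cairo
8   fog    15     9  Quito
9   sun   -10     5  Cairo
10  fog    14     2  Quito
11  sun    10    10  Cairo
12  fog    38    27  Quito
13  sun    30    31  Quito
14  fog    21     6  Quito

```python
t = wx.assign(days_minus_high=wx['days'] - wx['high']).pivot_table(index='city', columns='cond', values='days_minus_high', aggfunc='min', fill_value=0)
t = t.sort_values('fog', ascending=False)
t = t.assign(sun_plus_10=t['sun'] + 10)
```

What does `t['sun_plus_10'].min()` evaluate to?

-17

add column days_minus_high = wx['days'] - wx['high']:
   cond  high  days   city  days_minus_high
0   fog    29    26  Quito               -3
1   fog    23     7  Cairo              -16
2   sun    40    13  Quito              -27
3   fog    40    18  Quito              -22
4   sun    22    23  Quito                1
5   fog    10    23  Quito               13
6   sun    26     5  Quito              -21
7   fog    17    26  Cairo                9
8   fog    15     9  Quito               -6
9   sun   -10     5  Cairo               15
10  fog    14     2  Quito              -12
11  sun    10    10  Cairo                0
12  fog    38    27  Quito              -11
13  sun    30    31  Quito                1
14  fog    21     6  Quito              -15
pivot: rows=city, cols=cond, min(days_minus_high):
cond   fog  sun
city           
Cairo  -16    0
Quito  -22  -27
sort by fog descending:
cond   fog  sun
city           
Cairo  -16    0
Quito  -22  -27
add column sun_plus_10 = t['sun'] + 10:
cond   fog  sun  sun_plus_10
city                        
Cairo  -16    0           10
Quito  -22  -27          -17
Then the min of column 'sun_plus_10': -17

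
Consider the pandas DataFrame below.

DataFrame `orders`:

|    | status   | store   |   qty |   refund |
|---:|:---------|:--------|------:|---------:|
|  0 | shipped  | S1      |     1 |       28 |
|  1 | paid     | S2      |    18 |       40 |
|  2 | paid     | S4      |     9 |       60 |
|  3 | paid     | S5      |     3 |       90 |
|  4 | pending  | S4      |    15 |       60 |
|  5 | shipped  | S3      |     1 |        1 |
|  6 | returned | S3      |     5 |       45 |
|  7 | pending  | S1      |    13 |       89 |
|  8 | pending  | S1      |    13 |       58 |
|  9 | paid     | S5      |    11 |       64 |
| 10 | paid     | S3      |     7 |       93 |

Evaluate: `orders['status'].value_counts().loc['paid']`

value_counts of status:
status
paid        5
pending     3
shipped     2
returned    1
Name: count, dtype: int64
Hence 5.

5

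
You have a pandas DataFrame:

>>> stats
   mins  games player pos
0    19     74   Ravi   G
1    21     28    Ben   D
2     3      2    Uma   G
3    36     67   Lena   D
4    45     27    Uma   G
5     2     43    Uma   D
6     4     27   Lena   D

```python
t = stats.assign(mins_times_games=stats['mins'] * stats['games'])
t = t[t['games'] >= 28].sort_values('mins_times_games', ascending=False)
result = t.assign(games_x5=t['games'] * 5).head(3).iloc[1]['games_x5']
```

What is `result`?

add column mins_times_games = stats['mins'] * stats['games']:
   mins  games player pos  mins_times_games
0    19     74   Ravi   G              1406
1    21     28    Ben   D               588
2     3      2    Uma   G                 6
3    36     67   Lena   D              2412
4    45     27    Uma   G              1215
5     2     43    Uma   D                86
6     4     27   Lena   D               108
filter rows where games >= 28:
   mins  games player pos  mins_times_games
0    19     74   Ravi   G              1406
1    21     28    Ben   D               588
3    36     67   Lena   D              2412
5     2     43    Uma   D                86
sort by mins_times_games descending:
   mins  games player pos  mins_times_games
3    36     67   Lena   D              2412
0    19     74   Ravi   G              1406
1    21     28    Ben   D               588
5     2     43    Uma   D                86
add column games_x5 = t['games'] * 5:
   mins  games player pos  mins_times_games  games_x5
3    36     67   Lena   D              2412       335
0    19     74   Ravi   G              1406       370
1    21     28    Ben   D               588       140
5     2     43    Uma   D                86       215
take first 3 rows:
   mins  games player pos  mins_times_games  games_x5
3    36     67   Lena   D              2412       335
0    19     74   Ravi   G              1406       370
1    21     28    Ben   D               588       140
Reading off the value at position 1, column 'games_x5', we get 370.

370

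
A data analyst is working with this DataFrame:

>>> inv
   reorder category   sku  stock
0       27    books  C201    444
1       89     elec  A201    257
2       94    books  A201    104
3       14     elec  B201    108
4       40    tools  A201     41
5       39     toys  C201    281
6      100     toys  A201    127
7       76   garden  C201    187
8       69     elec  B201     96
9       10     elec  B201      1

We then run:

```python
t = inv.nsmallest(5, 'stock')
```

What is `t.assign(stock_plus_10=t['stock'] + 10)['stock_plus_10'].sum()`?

take 5 rows with smallest stock:
   reorder category   sku  stock
9       10     elec  B201      1
4       40    tools  A201     41
8       69     elec  B201     96
2       94    books  A201    104
3       14     elec  B201    108
add column stock_plus_10 = t['stock'] + 10:
   reorder category   sku  stock  stock_plus_10
9       10     elec  B201      1             11
4       40    tools  A201     41             51
8       69     elec  B201     96            106
2       94    books  A201    104            114
3       14     elec  B201    108            118
The sum of column 'stock_plus_10' is 400.

400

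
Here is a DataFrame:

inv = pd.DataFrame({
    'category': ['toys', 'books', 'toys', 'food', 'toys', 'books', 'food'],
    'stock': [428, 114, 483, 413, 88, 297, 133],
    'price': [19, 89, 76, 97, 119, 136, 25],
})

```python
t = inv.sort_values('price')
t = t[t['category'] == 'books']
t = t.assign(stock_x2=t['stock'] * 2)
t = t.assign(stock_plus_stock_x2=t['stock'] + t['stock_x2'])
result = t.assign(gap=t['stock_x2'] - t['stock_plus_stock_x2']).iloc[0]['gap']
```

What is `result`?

-114

sort by price:
  category  stock  price
0     toys    428     19
6     food    133     25
2     toys    483     76
1    books    114     89
3     food    413     97
4     toys     88    119
5    books    297    136
filter rows where category == 'books':
  category  stock  price
1    books    114     89
5    books    297    136
add column stock_x2 = t['stock'] * 2:
  category  stock  price  stock_x2
1    books    114     89       228
5    books    297    136       594
add column stock_plus_stock_x2 = t['stock'] + t['stock_x2']:
  category  stock  price  stock_x2  stock_plus_stock_x2
1    books    114     89       228                  342
5    books    297    136       594                  891
add column gap = t['stock_x2'] - t['stock_plus_stock_x2']:
  category  stock  price  stock_x2  stock_plus_stock_x2  gap
1    books    114     89       228                  342 -114
5    books    297    136       594                  891 -297
The value at position 0, column 'gap' is -114.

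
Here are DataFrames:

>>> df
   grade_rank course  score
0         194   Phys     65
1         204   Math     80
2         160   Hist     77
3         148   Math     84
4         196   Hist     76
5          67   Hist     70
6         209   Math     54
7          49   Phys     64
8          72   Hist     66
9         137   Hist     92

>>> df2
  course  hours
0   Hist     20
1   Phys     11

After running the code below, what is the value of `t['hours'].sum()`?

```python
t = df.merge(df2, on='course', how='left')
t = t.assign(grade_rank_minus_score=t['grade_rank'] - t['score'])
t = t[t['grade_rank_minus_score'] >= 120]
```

31.0

merge on 'course' (how='left') → 10 rows:
   grade_rank course  score  hours
0         194   Phys     65   11.0
1         204   Math     80    NaN
2         160   Hist     77   20.0
3         148   Math     84    NaN
4         196   Hist     76   20.0
5          67   Hist     70   20.0
6         209   Math     54    NaN
7          49   Phys     64   11.0
8          72   Hist     66   20.0
9         137   Hist     92   20.0
add column grade_rank_minus_score = t['grade_rank'] - t['score']:
   grade_rank course  score  hours  grade_rank_minus_score
0         194   Phys     65   11.0                     129
1         204   Math     80    NaN                     124
2         160   Hist     77   20.0                      83
3         148   Math     84    NaN                      64
4         196   Hist     76   20.0                     120
5          67   Hist     70   20.0                      -3
6         209   Math     54    NaN                     155
7          49   Phys     64   11.0                     -15
8          72   Hist     66   20.0                       6
9         137   Hist     92   20.0                      45
filter rows where grade_rank_minus_score >= 120:
   grade_rank course  score  hours  grade_rank_minus_score
0         194   Phys     65   11.0                     129
1         204   Math     80    NaN                     124
4         196   Hist     76   20.0                     120
6         209   Math     54    NaN                     155
Reading off the sum of column 'hours', we get 31.0.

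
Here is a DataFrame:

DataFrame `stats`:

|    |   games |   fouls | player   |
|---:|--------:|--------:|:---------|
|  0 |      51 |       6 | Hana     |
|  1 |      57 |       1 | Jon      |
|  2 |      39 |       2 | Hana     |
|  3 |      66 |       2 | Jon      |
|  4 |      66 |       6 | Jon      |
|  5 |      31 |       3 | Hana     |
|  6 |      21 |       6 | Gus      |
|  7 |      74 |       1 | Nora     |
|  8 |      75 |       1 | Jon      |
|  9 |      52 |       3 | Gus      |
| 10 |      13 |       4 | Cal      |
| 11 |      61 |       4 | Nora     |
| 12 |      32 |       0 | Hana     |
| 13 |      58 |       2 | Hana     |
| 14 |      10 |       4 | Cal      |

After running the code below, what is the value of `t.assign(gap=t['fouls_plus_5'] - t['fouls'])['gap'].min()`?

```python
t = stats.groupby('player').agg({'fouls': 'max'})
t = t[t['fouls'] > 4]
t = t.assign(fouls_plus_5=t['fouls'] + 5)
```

5

group by player, max of fouls:
        fouls
player       
Cal         4
Gus         6
Hana        6
Jon         6
Nora        4
filter rows where fouls > 4:
        fouls
player       
Gus         6
Hana        6
Jon         6
add column fouls_plus_5 = t['fouls'] + 5:
        fouls  fouls_plus_5
player                     
Gus         6            11
Hana        6            11
Jon         6            11
add column gap = t['fouls_plus_5'] - t['fouls']:
        fouls  fouls_plus_5  gap
player                          
Gus         6            11    5
Hana        6            11    5
Jon         6            11    5
min of column 'gap' → 5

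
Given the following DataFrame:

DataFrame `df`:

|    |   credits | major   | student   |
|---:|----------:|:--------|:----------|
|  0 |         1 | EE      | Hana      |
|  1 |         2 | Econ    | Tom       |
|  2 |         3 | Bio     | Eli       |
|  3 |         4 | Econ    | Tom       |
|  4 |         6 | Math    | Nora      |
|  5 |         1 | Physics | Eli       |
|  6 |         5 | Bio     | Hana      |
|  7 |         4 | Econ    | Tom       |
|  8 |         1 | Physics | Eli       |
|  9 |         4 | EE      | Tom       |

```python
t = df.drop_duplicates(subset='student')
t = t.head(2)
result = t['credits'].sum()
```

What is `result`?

drop duplicate student (keep=first):
   credits major student
0        1    EE    Hana
1        2  Econ     Tom
2        3   Bio     Eli
4        6  Math    Nora
take first 2 rows:
   credits major student
0        1    EE    Hana
1        2  Econ     Tom

3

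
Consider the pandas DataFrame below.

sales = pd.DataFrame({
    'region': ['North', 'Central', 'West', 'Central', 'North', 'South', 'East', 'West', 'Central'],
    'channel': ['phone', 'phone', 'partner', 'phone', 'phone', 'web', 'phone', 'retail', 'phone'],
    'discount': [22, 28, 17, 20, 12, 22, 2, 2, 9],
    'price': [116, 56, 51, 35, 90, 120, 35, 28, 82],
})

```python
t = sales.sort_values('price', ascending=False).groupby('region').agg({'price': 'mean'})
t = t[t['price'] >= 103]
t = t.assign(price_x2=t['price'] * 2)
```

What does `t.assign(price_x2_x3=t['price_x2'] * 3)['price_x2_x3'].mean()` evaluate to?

669.0

sort by price descending:
    region  channel  discount  price
5    South      web        22    120
0    North    phone        22    116
4    North    phone        12     90
8  Central    phone         9     82
1  Central    phone        28     56
2     West  partner        17     51
3  Central    phone        20     35
6     East    phone         2     35
7     West   retail         2     28
group by region, mean of price:
              price
region             
Central   57.666667
East      35.000000
North    103.000000
South    120.000000
West      39.500000
filter rows where price >= 103:
        price
region       
North   103.0
South   120.0
add column price_x2 = t['price'] * 2:
        price  price_x2
region                 
North   103.0     206.0
South   120.0     240.0
add column price_x2_x3 = t['price_x2'] * 3:
        price  price_x2  price_x2_x3
region                              
North   103.0     206.0        618.0
South   120.0     240.0        720.0
Finally, mean of column 'price_x2_x3' = 669.0.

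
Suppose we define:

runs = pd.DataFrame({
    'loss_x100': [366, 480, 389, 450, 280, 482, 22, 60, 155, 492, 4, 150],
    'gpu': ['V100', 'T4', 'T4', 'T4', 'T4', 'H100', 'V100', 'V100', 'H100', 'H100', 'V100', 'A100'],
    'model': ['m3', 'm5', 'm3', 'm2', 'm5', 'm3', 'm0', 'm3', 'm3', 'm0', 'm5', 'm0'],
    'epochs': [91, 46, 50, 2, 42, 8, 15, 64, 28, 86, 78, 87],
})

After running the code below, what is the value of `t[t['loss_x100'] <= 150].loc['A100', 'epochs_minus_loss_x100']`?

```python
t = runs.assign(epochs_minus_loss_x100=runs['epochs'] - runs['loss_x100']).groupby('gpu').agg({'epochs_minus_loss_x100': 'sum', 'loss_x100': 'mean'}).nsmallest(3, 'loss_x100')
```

-63

add column epochs_minus_loss_x100 = runs['epochs'] - runs['loss_x100']:
    loss_x100   gpu model  epochs  epochs_minus_loss_x100
0         366  V100    m3      91                    -275
1         480    T4    m5      46                    -434
2         389    T4    m3      50                    -339
3         450    T4    m2       2                    -448
4         280    T4    m5      42                    -238
5         482  H100    m3       8                    -474
6          22  V100    m0      15                      -7
7          60  V100    m3      64                       4
8         155  H100    m3      28                    -127
9         492  H100    m0      86                    -406
10          4  V100    m5      78                      74
11        150  A100    m0      87                     -63
group by gpu: sum(epochs_minus_loss_x100), mean(loss_x100):
      epochs_minus_loss_x100   loss_x100
gpu                                     
A100                     -63  150.000000
H100                   -1007  376.333333
T4                     -1459  399.750000
V100                    -204  113.000000
take 3 rows with smallest loss_x100:
      epochs_minus_loss_x100   loss_x100
gpu                                     
V100                    -204  113.000000
A100                     -63  150.000000
H100                   -1007  376.333333
filter rows where loss_x100 <= 150:
      epochs_minus_loss_x100  loss_x100
gpu                                    
V100                    -204      113.0
A100                     -63      150.0
Finally, value at row 'A100', column 'epochs_minus_loss_x100' = -63.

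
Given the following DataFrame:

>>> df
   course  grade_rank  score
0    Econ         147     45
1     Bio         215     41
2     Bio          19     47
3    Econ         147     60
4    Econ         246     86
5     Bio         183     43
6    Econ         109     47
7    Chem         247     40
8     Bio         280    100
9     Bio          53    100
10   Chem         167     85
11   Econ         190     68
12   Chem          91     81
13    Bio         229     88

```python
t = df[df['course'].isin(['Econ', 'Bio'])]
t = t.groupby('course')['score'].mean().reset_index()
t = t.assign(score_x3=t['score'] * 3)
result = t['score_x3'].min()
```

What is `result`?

filter rows where course in ['Econ', 'Bio']:
   course  grade_rank  score
0    Econ         147     45
1     Bio         215     41
2     Bio          19     47
3    Econ         147     60
4    Econ         246     86
5     Bio         183     43
6    Econ         109     47
8     Bio         280    100
9     Bio          53    100
11   Econ         190     68
13    Bio         229     88
group by course, mean of score:
course
Bio     69.833333
Econ    61.200000
Name: score, dtype: float64
reset_index():
  course      score
0    Bio  69.833333
1   Econ  61.200000
add column score_x3 = t['score'] * 3:
  course      score  score_x3
0    Bio  69.833333     209.5
1   Econ  61.200000     183.6

183.6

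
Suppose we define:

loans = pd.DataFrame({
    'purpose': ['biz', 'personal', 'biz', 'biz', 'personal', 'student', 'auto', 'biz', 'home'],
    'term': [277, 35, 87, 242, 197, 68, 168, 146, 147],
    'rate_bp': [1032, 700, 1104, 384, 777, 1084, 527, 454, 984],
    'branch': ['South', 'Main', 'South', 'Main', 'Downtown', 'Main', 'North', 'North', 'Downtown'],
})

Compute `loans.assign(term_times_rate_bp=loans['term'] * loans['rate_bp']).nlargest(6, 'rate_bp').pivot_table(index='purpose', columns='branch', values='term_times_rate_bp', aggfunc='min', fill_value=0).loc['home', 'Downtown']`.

add column term_times_rate_bp = loans['term'] * loans['rate_bp']:
    purpose  term  rate_bp    branch  term_times_rate_bp
0       biz   277     1032     South              285864
1  personal    35      700      Main               24500
2       biz    87     1104     South               96048
3       biz   242      384      Main               92928
4  personal   197      777  Downtown              153069
5   student    68     1084      Main               73712
6      auto   168      527     North               88536
7       biz   146      454     North               66284
8      home   147      984  Downtown              144648
take 6 rows with largest rate_bp:
    purpose  term  rate_bp    branch  term_times_rate_bp
2       biz    87     1104     South               96048
5   student    68     1084      Main               73712
0       biz   277     1032     South              285864
8      home   147      984  Downtown              144648
4  personal   197      777  Downtown              153069
1  personal    35      700      Main               24500
pivot: rows=purpose, cols=branch, min(term_times_rate_bp):
branch    Downtown   Main  South
purpose                         
biz              0      0  96048
home        144648      0      0
personal    153069  24500      0
student          0  73712      0
Reading off the value at row 'home', column 'Downtown', we get 144648.

144648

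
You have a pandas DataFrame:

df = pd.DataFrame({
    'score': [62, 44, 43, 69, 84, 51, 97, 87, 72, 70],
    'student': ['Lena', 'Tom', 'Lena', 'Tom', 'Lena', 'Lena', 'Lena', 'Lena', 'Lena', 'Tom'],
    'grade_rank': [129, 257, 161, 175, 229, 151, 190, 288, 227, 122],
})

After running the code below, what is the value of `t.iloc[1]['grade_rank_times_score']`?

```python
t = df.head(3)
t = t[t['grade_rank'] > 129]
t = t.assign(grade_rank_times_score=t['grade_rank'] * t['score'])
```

take first 3 rows:
   score student  grade_rank
0     62    Lena         129
1     44     Tom         257
2     43    Lena         161
filter rows where grade_rank > 129:
   score student  grade_rank
1     44     Tom         257
2     43    Lena         161
add column grade_rank_times_score = t['grade_rank'] * t['score']:
   score student  grade_rank  grade_rank_times_score
1     44     Tom         257                   11308
2     43    Lena         161                    6923

6923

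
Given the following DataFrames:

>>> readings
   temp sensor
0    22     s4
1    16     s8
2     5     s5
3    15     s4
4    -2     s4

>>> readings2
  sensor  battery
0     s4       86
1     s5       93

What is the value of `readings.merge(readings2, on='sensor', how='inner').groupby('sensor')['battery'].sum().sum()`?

merge on 'sensor' (how='inner') → 4 rows:
   temp sensor  battery
0    22     s4       86
1     5     s5       93
2    15     s4       86
3    -2     s4       86
group by sensor, sum of battery:
sensor
s4    258
s5     93
Name: battery, dtype: int64

351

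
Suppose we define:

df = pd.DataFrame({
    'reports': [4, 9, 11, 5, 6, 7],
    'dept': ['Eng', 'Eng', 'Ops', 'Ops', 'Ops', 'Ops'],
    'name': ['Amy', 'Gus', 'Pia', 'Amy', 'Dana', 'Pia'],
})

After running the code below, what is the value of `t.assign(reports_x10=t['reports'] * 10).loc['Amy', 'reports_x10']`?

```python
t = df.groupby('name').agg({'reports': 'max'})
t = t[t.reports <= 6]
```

group by name, max of reports:
      reports
name         
Amy         5
Dana        6
Gus         9
Pia        11
filter rows where reports <= 6:
      reports
name         
Amy         5
Dana        6
add column reports_x10 = t['reports'] * 10:
      reports  reports_x10
name                      
Amy         5           50
Dana        6           60
value at row 'Amy', column 'reports_x10' → 50

50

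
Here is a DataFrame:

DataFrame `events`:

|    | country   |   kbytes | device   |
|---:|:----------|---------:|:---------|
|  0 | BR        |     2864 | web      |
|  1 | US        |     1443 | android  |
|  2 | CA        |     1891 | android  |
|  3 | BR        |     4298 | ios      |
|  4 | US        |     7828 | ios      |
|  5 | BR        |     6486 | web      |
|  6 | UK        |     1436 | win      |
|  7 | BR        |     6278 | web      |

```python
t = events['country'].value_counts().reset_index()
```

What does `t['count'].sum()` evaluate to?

8

value_counts of country:
country
BR    4
US    2
CA    1
UK    1
Name: count, dtype: int64
reset_index():
  country  count
0      BR      4
1      US      2
2      CA      1
3      UK      1
Then the sum of column 'count': 8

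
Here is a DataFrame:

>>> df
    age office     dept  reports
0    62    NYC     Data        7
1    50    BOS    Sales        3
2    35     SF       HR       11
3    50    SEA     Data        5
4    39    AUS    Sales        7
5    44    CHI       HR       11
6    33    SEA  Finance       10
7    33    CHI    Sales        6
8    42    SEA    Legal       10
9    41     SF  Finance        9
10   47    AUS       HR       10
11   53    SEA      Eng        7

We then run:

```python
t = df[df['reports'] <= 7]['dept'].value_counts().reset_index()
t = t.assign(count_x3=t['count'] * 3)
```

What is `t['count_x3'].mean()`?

6.0

filter rows where reports <= 7:
    age office   dept  reports
0    62    NYC   Data        7
1    50    BOS  Sales        3
3    50    SEA   Data        5
4    39    AUS  Sales        7
7    33    CHI  Sales        6
11   53    SEA    Eng        7
value_counts of dept:
dept
Sales    3
Data     2
Eng      1
Name: count, dtype: int64
reset_index():
    dept  count
0  Sales      3
1   Data      2
2    Eng      1
add column count_x3 = t['count'] * 3:
    dept  count  count_x3
0  Sales      3         9
1   Data      2         6
2    Eng      1         3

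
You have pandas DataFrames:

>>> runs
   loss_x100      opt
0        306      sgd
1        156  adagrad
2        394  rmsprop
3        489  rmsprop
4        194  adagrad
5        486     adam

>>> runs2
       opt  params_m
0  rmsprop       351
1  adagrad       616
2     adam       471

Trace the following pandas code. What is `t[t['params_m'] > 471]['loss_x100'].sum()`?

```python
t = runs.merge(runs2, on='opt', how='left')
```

merge on 'opt' (how='left') → 6 rows:
   loss_x100      opt  params_m
0        306      sgd       NaN
1        156  adagrad     616.0
2        394  rmsprop     351.0
3        489  rmsprop     351.0
4        194  adagrad     616.0
5        486     adam     471.0
filter rows where params_m > 471:
   loss_x100      opt  params_m
1        156  adagrad     616.0
4        194  adagrad     616.0
sum of column 'loss_x100' → 350

350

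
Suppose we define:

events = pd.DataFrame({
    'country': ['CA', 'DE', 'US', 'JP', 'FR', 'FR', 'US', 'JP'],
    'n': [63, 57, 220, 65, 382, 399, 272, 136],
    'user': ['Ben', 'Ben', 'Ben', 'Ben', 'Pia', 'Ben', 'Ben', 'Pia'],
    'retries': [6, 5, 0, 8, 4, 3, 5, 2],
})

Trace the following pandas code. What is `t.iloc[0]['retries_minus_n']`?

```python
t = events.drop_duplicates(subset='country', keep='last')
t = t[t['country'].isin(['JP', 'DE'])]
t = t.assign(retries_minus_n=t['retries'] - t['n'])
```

-52

drop duplicate country (keep=last):
  country    n user  retries
0      CA   63  Ben        6
1      DE   57  Ben        5
5      FR  399  Ben        3
6      US  272  Ben        5
7      JP  136  Pia        2
filter rows where country in ['JP', 'DE']:
  country    n user  retries
1      DE   57  Ben        5
7      JP  136  Pia        2
add column retries_minus_n = t['retries'] - t['n']:
  country    n user  retries  retries_minus_n
1      DE   57  Ben        5              -52
7      JP  136  Pia        2             -134
Hence -52.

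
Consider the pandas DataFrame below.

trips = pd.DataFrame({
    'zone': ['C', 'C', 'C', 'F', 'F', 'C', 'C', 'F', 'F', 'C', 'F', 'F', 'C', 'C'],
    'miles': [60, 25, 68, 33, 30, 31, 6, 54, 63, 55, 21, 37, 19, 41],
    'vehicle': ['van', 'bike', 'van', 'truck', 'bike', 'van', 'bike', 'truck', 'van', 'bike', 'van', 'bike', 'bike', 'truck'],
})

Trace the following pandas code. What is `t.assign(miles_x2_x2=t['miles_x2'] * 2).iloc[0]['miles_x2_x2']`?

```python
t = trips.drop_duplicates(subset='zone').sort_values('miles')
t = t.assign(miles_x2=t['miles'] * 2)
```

drop duplicate zone (keep=first):
  zone  miles vehicle
0    C     60     van
3    F     33   truck
sort by miles:
  zone  miles vehicle
3    F     33   truck
0    C     60     van
add column miles_x2 = t['miles'] * 2:
  zone  miles vehicle  miles_x2
3    F     33   truck        66
0    C     60     van       120
add column miles_x2_x2 = t['miles_x2'] * 2:
  zone  miles vehicle  miles_x2  miles_x2_x2
3    F     33   truck        66          132
0    C     60     van       120          240
The value at position 0, column 'miles_x2_x2' is 132.

132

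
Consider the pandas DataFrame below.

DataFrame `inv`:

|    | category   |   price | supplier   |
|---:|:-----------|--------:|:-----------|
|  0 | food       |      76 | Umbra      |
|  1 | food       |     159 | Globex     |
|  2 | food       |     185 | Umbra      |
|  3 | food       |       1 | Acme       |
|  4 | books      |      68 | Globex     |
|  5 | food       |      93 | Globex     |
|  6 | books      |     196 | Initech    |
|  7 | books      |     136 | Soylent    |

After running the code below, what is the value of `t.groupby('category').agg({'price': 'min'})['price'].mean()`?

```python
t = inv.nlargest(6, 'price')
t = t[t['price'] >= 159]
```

take 6 rows with largest price:
  category  price supplier
6    books    196  Initech
2     food    185    Umbra
1     food    159   Globex
7    books    136  Soylent
5     food     93   Globex
0     food     76    Umbra
filter rows where price >= 159:
  category  price supplier
6    books    196  Initech
2     food    185    Umbra
1     food    159   Globex
group by category, min of price:
          price
category       
books       196
food        159

177.5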